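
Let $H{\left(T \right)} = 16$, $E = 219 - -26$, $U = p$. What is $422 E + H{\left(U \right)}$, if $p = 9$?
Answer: $103406$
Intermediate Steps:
$U = 9$
$E = 245$ ($E = 219 + 26 = 245$)
$422 E + H{\left(U \right)} = 422 \cdot 245 + 16 = 103390 + 16 = 103406$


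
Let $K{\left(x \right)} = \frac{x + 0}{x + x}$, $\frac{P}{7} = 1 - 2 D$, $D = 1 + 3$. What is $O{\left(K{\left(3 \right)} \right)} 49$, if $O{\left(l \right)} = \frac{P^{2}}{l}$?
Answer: $235298$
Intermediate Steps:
$D = 4$
$P = -49$ ($P = 7 \left(1 - 8\right) = 7 \left(-7\right) = -49$)
$K{\left(x \right)} = \frac{1}{2}$ ($K{\left(x \right)} = \frac{x}{2 x} = x \frac{1}{2 x} = \frac{1}{2}$)
$O{\left(l \right)} = \frac{2401}{l}$ ($O{\left(l \right)} = \frac{\left(-49\right)^{2}}{l} = \frac{2401}{l}$)
$O{\left(K{\left(3 \right)} \right)} 49 = 2401 \frac{1}{\frac{1}{2}} \cdot 49 = 2401 \cdot 2 \cdot 49 = 4802 \cdot 49 = 235298$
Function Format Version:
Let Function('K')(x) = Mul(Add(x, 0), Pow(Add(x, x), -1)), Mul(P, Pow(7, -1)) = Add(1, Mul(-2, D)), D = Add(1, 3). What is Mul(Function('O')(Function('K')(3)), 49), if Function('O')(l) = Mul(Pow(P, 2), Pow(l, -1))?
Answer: 235298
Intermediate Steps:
D = 4
P = -49 (P = Mul(7, Add(1, Mul(-2, 4))) = Mul(7, Add(1, -8)) = Mul(7, -7) = -49)
Function('K')(x) = Rational(1, 2) (Function('K')(x) = Mul(x, Pow(Mul(2, x), -1)) = Mul(x, Mul(Rational(1, 2), Pow(x, -1))) = Rational(1, 2))
Function('O')(l) = Mul(2401, Pow(l, -1)) (Function('O')(l) = Mul(Pow(-49, 2), Pow(l, -1)) = Mul(2401, Pow(l, -1)))
Mul(Function('O')(Function('K')(3)), 49) = Mul(Mul(2401, Pow(Rational(1, 2), -1)), 49) = Mul(Mul(2401, 2), 49) = Mul(4802, 49) = 235298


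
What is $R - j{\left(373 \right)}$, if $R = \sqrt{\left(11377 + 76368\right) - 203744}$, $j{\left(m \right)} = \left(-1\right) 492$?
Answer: $492 + i \sqrt{115999} \approx 492.0 + 340.59 i$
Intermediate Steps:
$j{\left(m \right)} = -492$
$R = i \sqrt{115999}$ ($R = \sqrt{87745 - 203744} = \sqrt{-115999} = i \sqrt{115999} \approx 340.59 i$)
$R - j{\left(373 \right)} = i \sqrt{115999} - -492 = i \sqrt{115999} + 492 = 492 + i \sqrt{115999}$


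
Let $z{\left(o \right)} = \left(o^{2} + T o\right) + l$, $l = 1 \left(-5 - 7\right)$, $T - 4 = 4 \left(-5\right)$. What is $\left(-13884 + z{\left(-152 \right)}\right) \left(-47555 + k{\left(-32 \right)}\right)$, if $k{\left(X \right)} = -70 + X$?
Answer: $-554727480$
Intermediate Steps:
$T = -16$ ($T = 4 + 4 \left(-5\right) = 4 - 20 = -16$)
$l = -12$ ($l = 1 \left(-12\right) = -12$)
$z{\left(o \right)} = -12 + o^{2} - 16 o$ ($z{\left(o \right)} = \left(o^{2} - 16 o\right) - 12 = -12 + o^{2} - 16 o$)
$\left(-13884 + z{\left(-152 \right)}\right) \left(-47555 + k{\left(-32 \right)}\right) = \left(-13884 - \left(-2420 - 23104\right)\right) \left(-47555 - 102\right) = \left(-13884 + \left(-12 + 23104 + 2432\right)\right) \left(-47555 - 102\right) = \left(-13884 + 25524\right) \left(-47657\right) = 11640 \left(-47657\right) = -554727480$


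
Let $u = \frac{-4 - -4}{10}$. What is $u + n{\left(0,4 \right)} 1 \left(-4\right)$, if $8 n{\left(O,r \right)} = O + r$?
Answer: $-2$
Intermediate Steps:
$n{\left(O,r \right)} = \frac{O}{8} + \frac{r}{8}$ ($n{\left(O,r \right)} = \frac{O + r}{8} = \frac{O}{8} + \frac{r}{8}$)
$u = 0$ ($u = \left(-4 + 4\right) \frac{1}{10} = 0 \cdot \frac{1}{10} = 0$)
$u + n{\left(0,4 \right)} 1 \left(-4\right) = 0 + \left(\frac{1}{8} \cdot 0 + \frac{1}{8} \cdot 4\right) 1 \left(-4\right) = 0 + \left(0 + \frac{1}{2}\right) \left(-4\right) = 0 + \frac{1}{2} \left(-4\right) = 0 - 2 = -2$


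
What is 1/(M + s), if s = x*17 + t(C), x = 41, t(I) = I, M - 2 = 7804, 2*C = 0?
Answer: 1/8503 ≈ 0.00011761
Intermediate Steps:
C = 0 (C = (½)*0 = 0)
M = 7806 (M = 2 + 7804 = 7806)
s = 697 (s = 41*17 + 0 = 697 + 0 = 697)
1/(M + s) = 1/(7806 + 697) = 1/8503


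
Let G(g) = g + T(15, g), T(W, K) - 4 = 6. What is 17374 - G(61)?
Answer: 17303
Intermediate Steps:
T(W, K) = 10 (T(W, K) = 4 + 6 = 10)
G(g) = 10 + g (G(g) = g + 10 = 10 + g)
17374 - G(61) = 17374 - (10 + 61) = 17374 - 1*71 = 17374 - 71 = 17303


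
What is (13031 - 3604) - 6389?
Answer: 3038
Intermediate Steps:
(13031 - 3604) - 6389 = 9427 - 6389 = 3038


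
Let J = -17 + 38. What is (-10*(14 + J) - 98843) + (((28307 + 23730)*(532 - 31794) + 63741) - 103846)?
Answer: -1626919992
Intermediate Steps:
J = 21
(-10*(14 + J) - 98843) + (((28307 + 23730)*(532 - 31794) + 63741) - 103846) = (-10*(14 + 21) - 98843) + (((28307 + 23730)*(532 - 31794) + 63741) - 103846) = (-10*35 - 98843) + ((52037*(-31262) + 63741) - 103846) = (-350 - 98843) + ((-1626780694 + 63741) - 103846) = -99193 + (-1626716953 - 103846) = -99193 - 1626820799 = -1626919992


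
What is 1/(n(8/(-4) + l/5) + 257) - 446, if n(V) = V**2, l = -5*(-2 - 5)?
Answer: -125771/282 ≈ -446.00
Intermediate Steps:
l = 35 (l = -5*(-7) = 35)
1/(n(8/(-4) + l/5) + 257) - 446 = 1/((8/(-4) + 35/5)**2 + 257) - 446 = 1/((8*(-1/4) + 35*(1/5))**2 + 257) - 446 = 1/((-2 + 7)**2 + 257) - 446 = 1/(5**2 + 257) - 446 = 1/(25 + 257) - 446 = 1/282 - 446 = -125771/282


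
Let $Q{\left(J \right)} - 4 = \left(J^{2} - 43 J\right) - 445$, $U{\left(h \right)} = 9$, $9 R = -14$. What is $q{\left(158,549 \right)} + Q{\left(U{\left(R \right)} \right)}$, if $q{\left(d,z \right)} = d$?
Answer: $-589$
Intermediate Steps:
$R = - \frac{14}{9}$ ($R = \frac{1}{9} \left(-14\right) = - \frac{14}{9} \approx -1.5556$)
$Q{\left(J \right)} = -441 + J^{2} - 43 J$ ($Q{\left(J \right)} = 4 - \left(445 - J^{2} + 43 J\right) = -441 + J^{2} - 43 J$)
$q{\left(158,549 \right)} + Q{\left(U{\left(R \right)} \right)} = 158 - \left(828 - 81\right) = 158 - 747 = -589$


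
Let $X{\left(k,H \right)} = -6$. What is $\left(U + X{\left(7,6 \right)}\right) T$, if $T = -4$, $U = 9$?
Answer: $-12$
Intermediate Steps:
$\left(U + X{\left(7,6 \right)}\right) T = \left(9 - 6\right) \left(-4\right) = 3 \left(-4\right) = -12$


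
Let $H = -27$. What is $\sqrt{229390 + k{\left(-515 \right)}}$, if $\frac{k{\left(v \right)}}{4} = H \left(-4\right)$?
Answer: $\sqrt{229822} \approx 479.4$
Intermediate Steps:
$k{\left(v \right)} = 432$ ($k{\left(v \right)} = 4 \left(\left(-27\right) \left(-4\right)\right) = 4 \cdot 108 = 432$)
$\sqrt{229390 + k{\left(-515 \right)}} = \sqrt{229390 + 432} = \sqrt{229822}$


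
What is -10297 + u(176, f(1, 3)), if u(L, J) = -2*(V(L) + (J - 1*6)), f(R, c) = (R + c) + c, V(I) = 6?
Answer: -10311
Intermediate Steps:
f(R, c) = R + 2*c
u(L, J) = -2*J (u(L, J) = -2*(6 + (J - 1*6)) = -2*(6 + (J - 6)) = -2*(6 + (-6 + J)) = -2*J)
-10297 + u(176, f(1, 3)) = -10297 - 2*(1 + 2*3) = -10297 - 2*(1 + 6) = -10297 - 2*7 = -10297 - 14 = -10311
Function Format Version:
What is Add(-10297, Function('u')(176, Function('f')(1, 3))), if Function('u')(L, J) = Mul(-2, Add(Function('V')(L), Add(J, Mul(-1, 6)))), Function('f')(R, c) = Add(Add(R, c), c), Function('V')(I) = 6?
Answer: -10311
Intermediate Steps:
Function('f')(R, c) = Add(R, Mul(2, c))
Function('u')(L, J) = Mul(-2, J) (Function('u')(L, J) = Mul(-2, Add(6, Add(J, Mul(-1, 6)))) = Mul(-2, Add(6, Add(J, -6))) = Mul(-2, Add(6, Add(-6, J))) = Mul(-2, J))
Add(-10297, Function('u')(176, Function('f')(1, 3))) = Add(-10297, Mul(-2, Add(1, Mul(2, 3)))) = Add(-10297, Mul(-2, Add(1, 6))) = Add(-10297, Mul(-2, 7)) = Add(-10297, -14) = -10311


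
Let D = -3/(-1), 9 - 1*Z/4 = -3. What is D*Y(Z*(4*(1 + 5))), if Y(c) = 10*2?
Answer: 60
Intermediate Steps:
Z = 48 (Z = 36 - 4*(-3) = 36 + 12 = 48)
D = 3 (D = -3*(-1) = 3)
Y(c) = 20
D*Y(Z*(4*(1 + 5))) = 3*20 = 60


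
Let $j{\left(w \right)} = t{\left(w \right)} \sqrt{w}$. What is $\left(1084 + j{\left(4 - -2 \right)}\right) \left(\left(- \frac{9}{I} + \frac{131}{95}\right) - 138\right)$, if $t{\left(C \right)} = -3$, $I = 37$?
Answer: $- \frac{521488552}{3515} + \frac{1443234 \sqrt{6}}{3515} \approx -1.4736 \cdot 10^{5}$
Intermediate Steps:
$j{\left(w \right)} = - 3 \sqrt{w}$
$\left(1084 + j{\left(4 - -2 \right)}\right) \left(\left(- \frac{9}{I} + \frac{131}{95}\right) - 138\right) = \left(1084 - 3 \sqrt{4 - -2}\right) \left(\left(- \frac{9}{37} + \frac{131}{95}\right) - 138\right) = \left(1084 - 3 \sqrt{4 + 2}\right) \left(\left(\left(-9\right) \frac{1}{37} + 131 \cdot \frac{1}{95}\right) - 138\right) = \left(1084 - 3 \sqrt{6}\right) \left(\left(- \frac{9}{37} + \frac{131}{95}\right) - 138\right) = \left(1084 - 3 \sqrt{6}\right) \left(\frac{3992}{3515} - 138\right) = \left(1084 - 3 \sqrt{6}\right) \left(- \frac{481078}{3515}\right) = - \frac{521488552}{3515} + \frac{1443234 \sqrt{6}}{3515}$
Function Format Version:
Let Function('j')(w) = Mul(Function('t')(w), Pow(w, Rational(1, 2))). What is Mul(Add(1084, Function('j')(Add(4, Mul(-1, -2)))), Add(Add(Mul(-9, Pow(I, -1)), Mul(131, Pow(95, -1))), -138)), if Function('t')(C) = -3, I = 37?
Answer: Add(Rational(-521488552, 3515), Mul(Rational(1443234, 3515), Pow(6, Rational(1, 2)))) ≈ -1.4736e+5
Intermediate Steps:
Function('j')(w) = Mul(-3, Pow(w, Rational(1, 2)))
Mul(Add(1084, Function('j')(Add(4, Mul(-1, -2)))), Add(Add(Mul(-9, Pow(I, -1)), Mul(131, Pow(95, -1))), -138)) = Mul(Add(1084, Mul(-3, Pow(Add(4, Mul(-1, -2)), Rational(1, 2)))), Add(Add(Mul(-9, Pow(37, -1)), Mul(131, Pow(95, -1))), -138)) = Mul(Add(1084, Mul(-3, Pow(Add(4, 2), Rational(1, 2)))), Add(Add(Mul(-9, Rational(1, 37)), Mul(131, Rational(1, 95))), -138)) = Mul(Add(1084, Mul(-3, Pow(6, Rational(1, 2)))), Add(Add(Rational(-9, 37), Rational(131, 95)), -138)) = Mul(Add(1084, Mul(-3, Pow(6, Rational(1, 2)))), Add(Rational(3992, 3515), -138)) = Mul(Add(1084, Mul(-3, Pow(6, Rational(1, 2)))), Rational(-481078, 3515)) = Add(Rational(-521488552, 3515), Mul(Rational(1443234, 3515), Pow(6, Rational(1, 2))))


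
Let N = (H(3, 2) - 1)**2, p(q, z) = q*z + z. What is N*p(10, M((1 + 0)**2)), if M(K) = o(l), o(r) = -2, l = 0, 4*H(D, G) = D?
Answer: -11/8 ≈ -1.3750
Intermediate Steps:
H(D, G) = D/4
M(K) = -2
p(q, z) = z + q*z
N = 1/16 (N = ((1/4)*3 - 1)**2 = (3/4 - 1)**2 = (-1/4)**2 = 1/16 ≈ 0.062500)
N*p(10, M((1 + 0)**2)) = (-2*(1 + 10))/16 = (-2*11)/16 = (1/16)*(-22) = -11/8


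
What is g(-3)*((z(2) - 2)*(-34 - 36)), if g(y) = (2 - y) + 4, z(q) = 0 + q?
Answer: 0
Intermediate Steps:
z(q) = q
g(y) = 6 - y
g(-3)*((z(2) - 2)*(-34 - 36)) = (6 - 1*(-3))*((2 - 2)*(-34 - 36)) = (6 + 3)*(0*(-70)) = 9*0 = 0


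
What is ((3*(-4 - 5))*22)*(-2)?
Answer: 1188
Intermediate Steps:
((3*(-4 - 5))*22)*(-2) = ((3*(-9))*22)*(-2) = -27*22*(-2) = -594*(-2) = 1188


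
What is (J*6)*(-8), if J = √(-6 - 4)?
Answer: -48*I*√10 ≈ -151.79*I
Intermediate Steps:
J = I*√10 (J = √(-10) = I*√10 ≈ 3.1623*I)
(J*6)*(-8) = ((I*√10)*6)*(-8) = (6*I*√10)*(-8) = -48*I*√10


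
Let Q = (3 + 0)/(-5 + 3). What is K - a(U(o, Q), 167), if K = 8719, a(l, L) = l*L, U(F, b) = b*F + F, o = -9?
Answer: 15935/2 ≈ 7967.5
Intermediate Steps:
Q = -3/2 (Q = 3/(-2) = 3*(-1/2) = -3/2 ≈ -1.5000)
U(F, b) = F + F*b (U(F, b) = F*b + F = F + F*b)
a(l, L) = L*l
K - a(U(o, Q), 167) = 8719 - 167*(-9*(1 - 3/2)) = 8719 - 167*(-9*(-1/2)) = 8719 - 167*9/2 = 8719 - 1*1503/2 = 8719 - 1503/2 = 15935/2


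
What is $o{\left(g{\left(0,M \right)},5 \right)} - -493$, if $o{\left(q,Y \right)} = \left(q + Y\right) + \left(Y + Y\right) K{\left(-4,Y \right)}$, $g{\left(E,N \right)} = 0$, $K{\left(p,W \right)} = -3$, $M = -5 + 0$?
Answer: $468$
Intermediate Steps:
$M = -5$
$o{\left(q,Y \right)} = q - 5 Y$ ($o{\left(q,Y \right)} = \left(q + Y\right) + \left(Y + Y\right) \left(-3\right) = \left(Y + q\right) + 2 Y \left(-3\right) = \left(Y + q\right) - 6 Y = q - 5 Y$)
$o{\left(g{\left(0,M \right)},5 \right)} - -493 = \left(0 - 25\right) - -493 = \left(0 - 25\right) + 493 = -25 + 493 = 468$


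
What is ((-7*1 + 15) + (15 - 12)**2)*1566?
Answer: 26622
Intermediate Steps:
((-7*1 + 15) + (15 - 12)**2)*1566 = ((-7 + 15) + 3**2)*1566 = (8 + 9)*1566 = 17*1566 = 26622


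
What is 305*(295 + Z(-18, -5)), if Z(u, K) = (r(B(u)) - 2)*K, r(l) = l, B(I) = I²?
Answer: -401075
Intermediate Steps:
Z(u, K) = K*(-2 + u²) (Z(u, K) = (u² - 2)*K = (-2 + u²)*K = K*(-2 + u²))
305*(295 + Z(-18, -5)) = 305*(295 - 5*(-2 + (-18)²)) = 305*(295 - 5*(-2 + 324)) = 305*(295 - 5*322) = 305*(295 - 1610) = 305*(-1315) = -401075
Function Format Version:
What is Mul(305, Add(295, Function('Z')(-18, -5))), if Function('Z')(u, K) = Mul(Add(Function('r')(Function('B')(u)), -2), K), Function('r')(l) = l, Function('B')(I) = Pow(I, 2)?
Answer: -401075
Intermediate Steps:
Function('Z')(u, K) = Mul(K, Add(-2, Pow(u, 2))) (Function('Z')(u, K) = Mul(Add(Pow(u, 2), -2), K) = Mul(Add(-2, Pow(u, 2)), K) = Mul(K, Add(-2, Pow(u, 2))))
Mul(305, Add(295, Function('Z')(-18, -5))) = Mul(305, Add(295, Mul(-5, Add(-2, Pow(-18, 2))))) = Mul(305, Add(295, Mul(-5, Add(-2, 324)))) = Mul(305, Add(295, Mul(-5, 322))) = Mul(305, Add(295, -1610)) = Mul(305, -1315) = -401075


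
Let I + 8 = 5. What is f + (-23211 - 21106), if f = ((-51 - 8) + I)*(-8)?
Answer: -43821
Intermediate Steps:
I = -3 (I = -8 + 5 = -3)
f = 496 (f = ((-51 - 8) - 3)*(-8) = (-59 - 3)*(-8) = -62*(-8) = 496)
f + (-23211 - 21106) = 496 + (-23211 - 21106) = 496 - 44317 = -43821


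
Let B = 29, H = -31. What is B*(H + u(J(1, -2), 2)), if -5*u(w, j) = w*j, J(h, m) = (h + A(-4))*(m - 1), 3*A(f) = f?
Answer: -4553/5 ≈ -910.60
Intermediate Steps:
A(f) = f/3
J(h, m) = (-1 + m)*(-4/3 + h) (J(h, m) = (h + (⅓)*(-4))*(m - 1) = (h - 4/3)*(-1 + m) = (-4/3 + h)*(-1 + m) = (-1 + m)*(-4/3 + h))
u(w, j) = -j*w/5 (u(w, j) = -w*j/5 = -j*w/5)
B*(H + u(J(1, -2), 2)) = 29*(-31 - ⅕*2*(4/3 - 1*1 - 4/3*(-2) + 1*(-2))) = 29*(-31 - ⅕*2*(4/3 - 1 + 8/3 - 2)) = 29*(-31 - ⅕*2*1) = 29*(-31 - ⅖) = 29*(-157/5) = -4553/5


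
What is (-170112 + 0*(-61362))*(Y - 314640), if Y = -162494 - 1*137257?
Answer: 104515281792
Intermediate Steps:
Y = -299751 (Y = -162494 - 137257 = -299751)
(-170112 + 0*(-61362))*(Y - 314640) = (-170112 + 0*(-61362))*(-299751 - 314640) = (-170112 + 0)*(-614391) = -170112*(-614391) = 104515281792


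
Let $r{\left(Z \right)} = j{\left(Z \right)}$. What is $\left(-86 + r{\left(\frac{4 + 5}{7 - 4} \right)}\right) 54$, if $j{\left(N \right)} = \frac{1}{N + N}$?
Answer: $-4635$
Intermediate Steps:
$j{\left(N \right)} = \frac{1}{2 N}$
$r{\left(Z \right)} = \frac{1}{2 Z}$
$\left(-86 + r{\left(\frac{4 + 5}{7 - 4} \right)}\right) 54 = \left(-86 + \frac{1}{2 \frac{4 + 5}{7 - 4}}\right) 54 = \left(-86 + \frac{1}{2 \cdot \frac{9}{3}}\right) 54 = \left(-86 + \frac{1}{2 \cdot 9 \cdot \frac{1}{3}}\right) 54 = \left(-86 + \frac{1}{2 \cdot 3}\right) 54 = \left(-86 + \frac{1}{2} \cdot \frac{1}{3}\right) 54 = \left(-86 + \frac{1}{6}\right) 54 = \left(- \frac{515}{6}\right) 54 = -4635$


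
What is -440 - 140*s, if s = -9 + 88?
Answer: -11500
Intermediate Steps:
s = 79
-440 - 140*s = -440 - 140*79 = -440 - 11060 = -11500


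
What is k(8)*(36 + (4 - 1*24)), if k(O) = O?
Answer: 128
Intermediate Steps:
k(8)*(36 + (4 - 1*24)) = 8*(36 + (4 - 1*24)) = 8*(36 + (4 - 24)) = 8*(36 - 20) = 8*16 = 128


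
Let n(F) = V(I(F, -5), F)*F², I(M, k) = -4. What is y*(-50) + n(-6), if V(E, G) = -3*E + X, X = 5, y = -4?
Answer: 812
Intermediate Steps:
V(E, G) = 5 - 3*E (V(E, G) = -3*E + 5 = 5 - 3*E)
n(F) = 17*F² (n(F) = (5 - 3*(-4))*F² = (5 + 12)*F² = 17*F²)
y*(-50) + n(-6) = -4*(-50) + 17*(-6)² = 200 + 17*36 = 200 + 612 = 812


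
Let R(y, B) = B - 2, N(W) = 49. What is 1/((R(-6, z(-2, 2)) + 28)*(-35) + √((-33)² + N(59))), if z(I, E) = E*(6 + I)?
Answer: -595/707481 - √1138/1414962 ≈ -0.00086485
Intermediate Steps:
R(y, B) = -2 + B
1/((R(-6, z(-2, 2)) + 28)*(-35) + √((-33)² + N(59))) = 1/(((-2 + 2*(6 - 2)) + 28)*(-35) + √((-33)² + 49)) = 1/(((-2 + 2*4) + 28)*(-35) + √(1089 + 49)) = 1/(((-2 + 8) + 28)*(-35) + √1138) = 1/((6 + 28)*(-35) + √1138) = 1/(34*(-35) + √1138) = 1/(-1190 + √1138)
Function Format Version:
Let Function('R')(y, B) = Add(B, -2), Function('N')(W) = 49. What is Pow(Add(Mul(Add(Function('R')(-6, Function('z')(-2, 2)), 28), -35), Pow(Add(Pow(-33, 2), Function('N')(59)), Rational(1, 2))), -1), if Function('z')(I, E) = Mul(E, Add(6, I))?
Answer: Add(Rational(-595, 707481), Mul(Rational(-1, 1414962), Pow(1138, Rational(1, 2)))) ≈ -0.00086485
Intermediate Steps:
Function('R')(y, B) = Add(-2, B)
Pow(Add(Mul(Add(Function('R')(-6, Function('z')(-2, 2)), 28), -35), Pow(Add(Pow(-33, 2), Function('N')(59)), Rational(1, 2))), -1) = Pow(Add(Mul(Add(Add(-2, Mul(2, Add(6, -2))), 28), -35), Pow(Add(Pow(-33, 2), 49), Rational(1, 2))), -1) = Pow(Add(Mul(Add(Add(-2, Mul(2, 4)), 28), -35), Pow(Add(1089, 49), Rational(1, 2))), -1) = Pow(Add(Mul(Add(Add(-2, 8), 28), -35), Pow(1138, Rational(1, 2))), -1) = Pow(Add(Mul(Add(6, 28), -35), Pow(1138, Rational(1, 2))), -1) = Pow(Add(Mul(34, -35), Pow(1138, Rational(1, 2))), -1) = Pow(Add(-1190, Pow(1138, Rational(1, 2))), -1)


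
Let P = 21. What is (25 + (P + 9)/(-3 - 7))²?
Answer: 484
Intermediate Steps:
(25 + (P + 9)/(-3 - 7))² = (25 + (21 + 9)/(-3 - 7))² = (25 + 30/(-10))² = (25 + 30*(-⅒))² = (25 - 3)² = 22² = 484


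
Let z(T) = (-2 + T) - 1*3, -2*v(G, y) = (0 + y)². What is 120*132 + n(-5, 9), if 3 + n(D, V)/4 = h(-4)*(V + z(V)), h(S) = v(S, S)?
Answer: 15412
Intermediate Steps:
v(G, y) = -y²/2 (v(G, y) = -(0 + y)²/2 = -y²/2)
h(S) = -S²/2
z(T) = -5 + T (z(T) = (-2 + T) - 3 = -5 + T)
n(D, V) = 148 - 64*V (n(D, V) = -12 + 4*((-½*(-4)²)*(V + (-5 + V))) = -12 + 4*((-½*16)*(-5 + 2*V)) = -12 + 4*(-8*(-5 + 2*V)) = -12 + 4*(40 - 16*V) = -12 + (160 - 64*V) = 148 - 64*V)
120*132 + n(-5, 9) = 120*132 + (148 - 64*9) = 15840 + (148 - 576) = 15840 - 428 = 15412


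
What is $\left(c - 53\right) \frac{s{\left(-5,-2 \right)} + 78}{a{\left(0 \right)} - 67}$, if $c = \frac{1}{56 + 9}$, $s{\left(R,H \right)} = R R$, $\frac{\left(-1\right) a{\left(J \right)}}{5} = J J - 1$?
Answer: $\frac{177366}{2015} \approx 88.023$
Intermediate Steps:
$a{\left(J \right)} = 5 - 5 J^{2}$ ($a{\left(J \right)} = - 5 \left(J J - 1\right) = - 5 \left(J^{2} - 1\right) = - 5 \left(-1 + J^{2}\right) = 5 - 5 J^{2}$)
$s{\left(R,H \right)} = R^{2}$
$c = \frac{1}{65} \approx 0.015385$
$\left(c - 53\right) \frac{s{\left(-5,-2 \right)} + 78}{a{\left(0 \right)} - 67} = \left(\frac{1}{65} - 53\right) \frac{\left(-5\right)^{2} + 78}{\left(5 - 5 \cdot 0^{2}\right) - 67} = - \frac{3444 \frac{25 + 78}{\left(5 - 0\right) - 67}}{65} = - \frac{3444 \frac{103}{\left(5 + 0\right) - 67}}{65} = - \frac{3444 \frac{103}{5 - 67}}{65} = - \frac{3444 \frac{103}{-62}}{65} = - \frac{3444 \cdot 103 \left(- \frac{1}{62}\right)}{65} = \left(- \frac{3444}{65}\right) \left(- \frac{103}{62}\right) = \frac{177366}{2015}$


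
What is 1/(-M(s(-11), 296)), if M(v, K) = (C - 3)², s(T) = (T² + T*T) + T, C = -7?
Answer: -1/100 ≈ -0.010000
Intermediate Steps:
s(T) = T + 2*T² (s(T) = (T² + T²) + T = 2*T² + T = T + 2*T²)
M(v, K) = 100 (M(v, K) = (-7 - 3)² = (-10)² = 100)
1/(-M(s(-11), 296)) = 1/(-1*100) = 1/(-100) = -1/100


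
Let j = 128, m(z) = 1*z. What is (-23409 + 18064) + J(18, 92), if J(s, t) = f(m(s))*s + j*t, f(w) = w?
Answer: 6755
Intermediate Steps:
m(z) = z
J(s, t) = s² + 128*t (J(s, t) = s*s + 128*t = s² + 128*t)
(-23409 + 18064) + J(18, 92) = (-23409 + 18064) + (18² + 128*92) = -5345 + (324 + 11776) = -5345 + 12100 = 6755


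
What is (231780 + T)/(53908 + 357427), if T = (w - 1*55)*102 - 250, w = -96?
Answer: 216128/411335 ≈ 0.52543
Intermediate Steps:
T = -15652 (T = (-96 - 1*55)*102 - 250 = (-96 - 55)*102 - 250 = -151*102 - 250 = -15402 - 250 = -15652)
(231780 + T)/(53908 + 357427) = (231780 - 15652)/(53908 + 357427) = 216128/411335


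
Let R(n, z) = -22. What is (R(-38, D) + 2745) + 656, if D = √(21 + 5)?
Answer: 3379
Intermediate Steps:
D = √26 ≈ 5.0990
(R(-38, D) + 2745) + 656 = (-22 + 2745) + 656 = 2723 + 656 = 3379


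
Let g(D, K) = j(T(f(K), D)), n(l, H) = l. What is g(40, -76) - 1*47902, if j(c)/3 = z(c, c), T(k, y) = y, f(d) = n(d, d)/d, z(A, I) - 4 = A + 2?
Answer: -47764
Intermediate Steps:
z(A, I) = 6 + A (z(A, I) = 4 + (A + 2) = 4 + (2 + A) = 6 + A)
f(d) = 1 (f(d) = d/d = 1)
j(c) = 18 + 3*c (j(c) = 3*(6 + c) = 18 + 3*c)
g(D, K) = 18 + 3*D
g(40, -76) - 1*47902 = (18 + 3*40) - 1*47902 = (18 + 120) - 47902 = 138 - 47902 = -47764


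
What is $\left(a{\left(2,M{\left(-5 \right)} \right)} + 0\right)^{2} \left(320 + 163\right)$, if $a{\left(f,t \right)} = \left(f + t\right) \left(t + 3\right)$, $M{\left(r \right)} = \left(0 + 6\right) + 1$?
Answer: $3912300$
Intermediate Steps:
$M{\left(r \right)} = 7$ ($M{\left(r \right)} = 6 + 1 = 7$)
$a{\left(f,t \right)} = \left(3 + t\right) \left(f + t\right)$ ($a{\left(f,t \right)} = \left(f + t\right) \left(3 + t\right) = \left(3 + t\right) \left(f + t\right)$)
$\left(a{\left(2,M{\left(-5 \right)} \right)} + 0\right)^{2} \left(320 + 163\right) = \left(\left(7^{2} + 3 \cdot 2 + 3 \cdot 7 + 2 \cdot 7\right) + 0\right)^{2} \left(320 + 163\right) = \left(\left(49 + 6 + 21 + 14\right) + 0\right)^{2} \cdot 483 = \left(90 + 0\right)^{2} \cdot 483 = 90^{2} \cdot 483 = 8100 \cdot 483 = 3912300$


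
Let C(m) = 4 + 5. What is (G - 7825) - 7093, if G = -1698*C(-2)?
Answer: -30200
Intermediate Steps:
C(m) = 9
G = -15282 (G = -1698*9 = -15282)
(G - 7825) - 7093 = (-15282 - 7825) - 7093 = -23107 - 7093 = -30200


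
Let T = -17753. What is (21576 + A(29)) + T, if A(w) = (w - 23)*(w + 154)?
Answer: 4921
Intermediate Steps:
A(w) = (-23 + w)*(154 + w)
(21576 + A(29)) + T = (21576 + (-3542 + 29**2 + 131*29)) - 17753 = (21576 + (-3542 + 841 + 3799)) - 17753 = (21576 + 1098) - 17753 = 22674 - 17753 = 4921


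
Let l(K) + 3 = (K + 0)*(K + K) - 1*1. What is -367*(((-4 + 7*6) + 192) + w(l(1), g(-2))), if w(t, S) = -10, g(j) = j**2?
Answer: -80740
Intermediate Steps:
l(K) = -4 + 2*K**2 (l(K) = -3 + ((K + 0)*(K + K) - 1*1) = -3 + (K*(2*K) - 1) = -3 + (2*K**2 - 1) = -3 + (-1 + 2*K**2) = -4 + 2*K**2)
-367*(((-4 + 7*6) + 192) + w(l(1), g(-2))) = -367*(((-4 + 7*6) + 192) - 10) = -367*(((-4 + 42) + 192) - 10) = -367*((38 + 192) - 10) = -367*(230 - 10) = -367*220 = -80740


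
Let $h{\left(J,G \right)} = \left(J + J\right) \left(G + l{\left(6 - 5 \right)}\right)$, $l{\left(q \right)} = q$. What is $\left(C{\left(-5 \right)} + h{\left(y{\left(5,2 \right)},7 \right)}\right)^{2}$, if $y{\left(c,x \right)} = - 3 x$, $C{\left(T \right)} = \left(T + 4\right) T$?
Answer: $8281$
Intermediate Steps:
$C{\left(T \right)} = T \left(4 + T\right)$ ($C{\left(T \right)} = \left(4 + T\right) T = T \left(4 + T\right)$)
$h{\left(J,G \right)} = 2 J \left(1 + G\right)$ ($h{\left(J,G \right)} = \left(J + J\right) \left(G + \left(6 - 5\right)\right) = 2 J \left(G + 1\right) = 2 J \left(1 + G\right)$)
$\left(C{\left(-5 \right)} + h{\left(y{\left(5,2 \right)},7 \right)}\right)^{2} = \left(- 5 \left(4 - 5\right) + 2 \left(\left(-3\right) 2\right) \left(1 + 7\right)\right)^{2} = \left(\left(-5\right) \left(-1\right) + 2 \left(-6\right) 8\right)^{2} = \left(5 - 96\right)^{2} = \left(-91\right)^{2} = 8281$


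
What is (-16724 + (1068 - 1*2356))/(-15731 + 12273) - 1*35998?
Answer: -3275344/91 ≈ -35993.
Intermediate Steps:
(-16724 + (1068 - 1*2356))/(-15731 + 12273) - 1*35998 = (-16724 + (1068 - 2356))/(-3458) - 35998 = (-16724 - 1288)*(-1/3458) - 35998 = -18012*(-1/3458) - 35998 = 474/91 - 35998 = -3275344/91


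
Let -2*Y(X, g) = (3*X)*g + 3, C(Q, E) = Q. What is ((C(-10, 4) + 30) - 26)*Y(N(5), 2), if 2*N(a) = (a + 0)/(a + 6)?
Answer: 144/11 ≈ 13.091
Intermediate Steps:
N(a) = a/(2*(6 + a)) (N(a) = ((a + 0)/(a + 6))/2 = (a/(6 + a))/2 = a/(2*(6 + a)))
Y(X, g) = -3/2 - 3*X*g/2 (Y(X, g) = -((3*X)*g + 3)/2 = -(3*X*g + 3)/2 = -(3 + 3*X*g)/2 = -3/2 - 3*X*g/2)
((C(-10, 4) + 30) - 26)*Y(N(5), 2) = ((-10 + 30) - 26)*(-3/2 - 3/2*(½)*5/(6 + 5)*2) = (20 - 26)*(-3/2 - 3/2*(½)*5/11*2) = -6*(-3/2 - 3/2*(½)*5*(1/11)*2) = -6*(-3/2 - 3/2*5/22*2) = -6*(-3/2 - 15/22) = -6*(-24/11) = 144/11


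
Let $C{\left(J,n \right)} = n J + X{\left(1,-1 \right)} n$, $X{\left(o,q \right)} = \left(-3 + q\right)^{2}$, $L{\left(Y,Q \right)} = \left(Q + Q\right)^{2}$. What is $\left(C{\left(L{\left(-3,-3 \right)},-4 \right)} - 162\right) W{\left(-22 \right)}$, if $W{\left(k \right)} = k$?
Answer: $8140$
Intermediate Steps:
$L{\left(Y,Q \right)} = 4 Q^{2}$ ($L{\left(Y,Q \right)} = \left(2 Q\right)^{2} = 4 Q^{2}$)
$C{\left(J,n \right)} = 16 n + J n$ ($C{\left(J,n \right)} = n J + \left(-3 - 1\right)^{2} n = J n + \left(-4\right)^{2} n = J n + 16 n = 16 n + J n$)
$\left(C{\left(L{\left(-3,-3 \right)},-4 \right)} - 162\right) W{\left(-22 \right)} = \left(- 4 \left(16 + 4 \left(-3\right)^{2}\right) - 162\right) \left(-22\right) = \left(- 4 \left(16 + 4 \cdot 9\right) - 162\right) \left(-22\right) = \left(- 4 \left(16 + 36\right) - 162\right) \left(-22\right) = \left(\left(-4\right) 52 - 162\right) \left(-22\right) = \left(-208 - 162\right) \left(-22\right) = \left(-370\right) \left(-22\right) = 8140$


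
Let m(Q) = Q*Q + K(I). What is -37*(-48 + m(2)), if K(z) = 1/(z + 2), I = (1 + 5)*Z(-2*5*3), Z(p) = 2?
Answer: 22755/14 ≈ 1625.4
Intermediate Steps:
I = 12 (I = (1 + 5)*2 = 6*2 = 12)
K(z) = 1/(2 + z)
m(Q) = 1/14 + Q**2 (m(Q) = Q*Q + 1/(2 + 12) = Q**2 + 1/14 = 1/14 + Q**2)
-37*(-48 + m(2)) = -37*(-48 + (1/14 + 2**2)) = -37*(-48 + (1/14 + 4)) = -37*(-48 + 57/14) = -37*(-615/14) = 22755/14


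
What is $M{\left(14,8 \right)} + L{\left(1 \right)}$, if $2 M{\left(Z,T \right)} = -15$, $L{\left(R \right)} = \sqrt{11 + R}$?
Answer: $- \frac{15}{2} + 2 \sqrt{3} \approx -4.0359$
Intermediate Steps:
$M{\left(Z,T \right)} = - \frac{15}{2}$ ($M{\left(Z,T \right)} = \frac{1}{2} \left(-15\right) = - \frac{15}{2}$)
$M{\left(14,8 \right)} + L{\left(1 \right)} = - \frac{15}{2} + \sqrt{11 + 1} = - \frac{15}{2} + \sqrt{12} = - \frac{15}{2} + 2 \sqrt{3}$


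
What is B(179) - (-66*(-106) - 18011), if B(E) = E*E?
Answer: 43056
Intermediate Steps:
B(E) = E²
B(179) - (-66*(-106) - 18011) = 179² - (-66*(-106) - 18011) = 32041 - (6996 - 18011) = 32041 - 1*(-11015) = 32041 + 11015 = 43056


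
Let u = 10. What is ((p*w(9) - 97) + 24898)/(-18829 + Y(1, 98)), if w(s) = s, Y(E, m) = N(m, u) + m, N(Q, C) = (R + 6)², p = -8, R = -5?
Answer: -24729/18730 ≈ -1.3203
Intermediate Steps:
N(Q, C) = 1 (N(Q, C) = (-5 + 6)² = 1² = 1)
Y(E, m) = 1 + m
((p*w(9) - 97) + 24898)/(-18829 + Y(1, 98)) = ((-8*9 - 97) + 24898)/(-18829 + (1 + 98)) = ((-72 - 97) + 24898)/(-18829 + 99) = (-169 + 24898)/(-18730) = 24729*(-1/18730) = -24729/18730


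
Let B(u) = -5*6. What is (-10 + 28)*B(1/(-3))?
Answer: -540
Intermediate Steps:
B(u) = -30
(-10 + 28)*B(1/(-3)) = (-10 + 28)*(-30) = 18*(-30) = -540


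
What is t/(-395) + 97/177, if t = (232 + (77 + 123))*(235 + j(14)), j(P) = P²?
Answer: -32917669/69915 ≈ -470.82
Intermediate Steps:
t = 186192 (t = (232 + (77 + 123))*(235 + 14²) = (232 + 200)*(235 + 196) = 432*431 = 186192)
t/(-395) + 97/177 = 186192/(-395) + 97/177 = 186192*(-1/395) + 97*(1/177) = -186192/395 + 97/177 = -32917669/69915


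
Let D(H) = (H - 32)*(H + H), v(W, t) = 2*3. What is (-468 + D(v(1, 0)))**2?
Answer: 608400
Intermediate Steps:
v(W, t) = 6
D(H) = 2*H*(-32 + H) (D(H) = (-32 + H)*(2*H) = 2*H*(-32 + H))
(-468 + D(v(1, 0)))**2 = (-468 + 2*6*(-32 + 6))**2 = (-468 + 2*6*(-26))**2 = (-468 - 312)**2 = (-780)**2 = 608400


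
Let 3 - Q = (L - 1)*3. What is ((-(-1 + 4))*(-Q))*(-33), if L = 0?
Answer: -594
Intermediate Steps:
Q = 6 (Q = 3 - (0 - 1)*3 = 3 - (-1)*3 = 3 - 1*(-3) = 3 + 3 = 6)
((-(-1 + 4))*(-Q))*(-33) = ((-(-1 + 4))*(-1*6))*(-33) = (-1*3*(-6))*(-33) = -3*(-6)*(-33) = 18*(-33) = -594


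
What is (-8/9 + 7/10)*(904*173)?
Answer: -1329332/45 ≈ -29541.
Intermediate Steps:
(-8/9 + 7/10)*(904*173) = (-8*1/9 + 7*(1/10))*156392 = (-8/9 + 7/10)*156392 = -17/90*156392 = -1329332/45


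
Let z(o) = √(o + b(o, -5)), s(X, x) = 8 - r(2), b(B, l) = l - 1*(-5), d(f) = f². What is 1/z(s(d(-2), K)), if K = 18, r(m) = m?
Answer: √6/6 ≈ 0.40825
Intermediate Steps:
b(B, l) = 5 + l (b(B, l) = l + 5 = 5 + l)
s(X, x) = 6 (s(X, x) = 8 - 1*2 = 8 - 2 = 6)
z(o) = √o (z(o) = √(o + (5 - 5)) = √(o + 0) = √o)
1/z(s(d(-2), K)) = 1/(√6) = √6/6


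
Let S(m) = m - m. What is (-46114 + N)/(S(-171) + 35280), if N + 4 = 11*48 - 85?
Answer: -145/112 ≈ -1.2946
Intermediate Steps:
S(m) = 0
N = 439 (N = -4 + (11*48 - 85) = -4 + (528 - 85) = -4 + 443 = 439)
(-46114 + N)/(S(-171) + 35280) = (-46114 + 439)/(0 + 35280) = -45675/35280 = -45675*1/35280 = -145/112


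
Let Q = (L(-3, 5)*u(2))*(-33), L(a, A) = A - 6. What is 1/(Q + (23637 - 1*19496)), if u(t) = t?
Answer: 1/4207 ≈ 0.00023770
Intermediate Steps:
L(a, A) = -6 + A
Q = 66 (Q = ((-6 + 5)*2)*(-33) = -1*2*(-33) = -2*(-33) = 66)
1/(Q + (23637 - 1*19496)) = 1/(66 + (23637 - 1*19496)) = 1/(66 + (23637 - 19496)) = 1/(66 + 4141) = 1/4207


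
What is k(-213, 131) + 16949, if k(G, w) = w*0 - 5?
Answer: 16944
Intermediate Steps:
k(G, w) = -5 (k(G, w) = 0 - 5 = -5)
k(-213, 131) + 16949 = -5 + 16949 = 16944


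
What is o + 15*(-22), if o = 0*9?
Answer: -330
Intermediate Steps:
o = 0
o + 15*(-22) = 0 + 15*(-22) = 0 - 330 = -330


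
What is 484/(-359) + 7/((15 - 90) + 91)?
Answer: -5231/5744 ≈ -0.91069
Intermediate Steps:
484/(-359) + 7/((15 - 90) + 91) = 484*(-1/359) + 7/(-75 + 91) = -484/359 + 7/16 = -5231/5744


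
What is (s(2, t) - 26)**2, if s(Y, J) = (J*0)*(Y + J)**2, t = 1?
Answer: 676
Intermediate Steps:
s(Y, J) = 0 (s(Y, J) = 0*(J + Y)**2 = 0)
(s(2, t) - 26)**2 = (0 - 26)**2 = (-26)**2 = 676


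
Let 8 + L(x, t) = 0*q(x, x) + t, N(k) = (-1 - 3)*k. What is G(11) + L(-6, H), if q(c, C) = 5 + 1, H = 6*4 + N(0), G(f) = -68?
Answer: -52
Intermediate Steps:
N(k) = -4*k
H = 24 (H = 6*4 - 4*0 = 24 + 0 = 24)
q(c, C) = 6
L(x, t) = -8 + t (L(x, t) = -8 + (0*6 + t) = -8 + (0 + t) = -8 + t)
G(11) + L(-6, H) = -68 + (-8 + 24) = -68 + 16 = -52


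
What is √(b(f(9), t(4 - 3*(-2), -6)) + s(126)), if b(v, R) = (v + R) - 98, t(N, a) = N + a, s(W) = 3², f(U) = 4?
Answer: 9*I ≈ 9.0*I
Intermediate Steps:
s(W) = 9
b(v, R) = -98 + R + v (b(v, R) = (R + v) - 98 = -98 + R + v)
√(b(f(9), t(4 - 3*(-2), -6)) + s(126)) = √((-98 + ((4 - 3*(-2)) - 6) + 4) + 9) = √((-98 + ((4 + 6) - 6) + 4) + 9) = √((-98 + (10 - 6) + 4) + 9) = √((-98 + 4 + 4) + 9) = √(-90 + 9) = √(-81) = 9*I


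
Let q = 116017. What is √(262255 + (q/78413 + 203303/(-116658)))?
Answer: √2438293744578324551118002/3049167918 ≈ 512.11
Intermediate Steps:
√(262255 + (q/78413 + 203303/(-116658))) = √(262255 + (116017/78413 + 203303/(-116658))) = √(262255 + (116017*(1/78413) + 203303*(-1/116658))) = √(262255 + (116017/78413 - 203303/116658)) = √(262255 - 2407286953/9147503754) = √(2398976189718317/9147503754) = √2438293744578324551118002/3049167918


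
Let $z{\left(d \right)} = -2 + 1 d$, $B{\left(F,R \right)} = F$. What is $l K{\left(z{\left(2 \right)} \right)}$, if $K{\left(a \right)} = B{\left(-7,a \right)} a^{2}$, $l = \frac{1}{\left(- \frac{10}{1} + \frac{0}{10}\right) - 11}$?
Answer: $0$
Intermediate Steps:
$z{\left(d \right)} = -2 + d$
$l = - \frac{1}{21}$ ($l = \frac{1}{\left(\left(-10\right) 1 + 0 \cdot \frac{1}{10}\right) - 11} = \frac{1}{\left(-10 + 0\right) - 11} = \frac{1}{-10 - 11} = \frac{1}{-21} = - \frac{1}{21} \approx -0.047619$)
$K{\left(a \right)} = - 7 a^{2}$
$l K{\left(z{\left(2 \right)} \right)} = - \frac{\left(-7\right) \left(-2 + 2\right)^{2}}{21} = - \frac{\left(-7\right) 0^{2}}{21} = - \frac{\left(-7\right) 0}{21} = \left(- \frac{1}{21}\right) 0 = 0$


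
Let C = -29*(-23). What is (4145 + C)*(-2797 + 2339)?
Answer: -2203896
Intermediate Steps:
C = 667
(4145 + C)*(-2797 + 2339) = (4145 + 667)*(-2797 + 2339) = 4812*(-458) = -2203896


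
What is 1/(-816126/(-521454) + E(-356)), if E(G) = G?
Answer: -86909/30803583 ≈ -0.0028214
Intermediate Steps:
1/(-816126/(-521454) + E(-356)) = 1/(-816126/(-521454) - 356) = 1/(-816126*(-1/521454) - 356) = 1/(136021/86909 - 356) = 1/(-30803583/86909) = -86909/30803583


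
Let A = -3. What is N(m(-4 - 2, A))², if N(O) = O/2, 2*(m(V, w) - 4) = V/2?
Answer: 25/16 ≈ 1.5625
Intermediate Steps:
m(V, w) = 4 + V/4 (m(V, w) = 4 + (V/2)/2 = 4 + V/4)
N(O) = O/2 (N(O) = O*(½) = O/2)
N(m(-4 - 2, A))² = ((4 + (-4 - 2)/4)/2)² = ((4 + (¼)*(-6))/2)² = ((4 - 3/2)/2)² = ((½)*(5/2))² = (5/4)² = 25/16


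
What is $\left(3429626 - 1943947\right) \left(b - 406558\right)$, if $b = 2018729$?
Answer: $2395168599109$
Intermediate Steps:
$\left(3429626 - 1943947\right) \left(b - 406558\right) = \left(3429626 - 1943947\right) \left(2018729 - 406558\right) = 1485679 \cdot 1612171 = 2395168599109$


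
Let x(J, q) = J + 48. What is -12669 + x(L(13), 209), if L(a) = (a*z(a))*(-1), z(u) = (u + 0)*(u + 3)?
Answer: -15325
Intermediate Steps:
z(u) = u*(3 + u)
L(a) = -a²*(3 + a) (L(a) = (a*(a*(3 + a)))*(-1) = (a²*(3 + a))*(-1) = -a²*(3 + a))
x(J, q) = 48 + J
-12669 + x(L(13), 209) = -12669 + (48 + 13²*(-3 - 1*13)) = -12669 + (48 + 169*(-3 - 13)) = -12669 + (48 + 169*(-16)) = -12669 + (48 - 2704) = -12669 - 2656 = -15325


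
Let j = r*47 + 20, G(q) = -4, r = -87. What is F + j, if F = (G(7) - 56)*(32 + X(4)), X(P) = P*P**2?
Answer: -9829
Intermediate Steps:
X(P) = P**3
F = -5760 (F = (-4 - 56)*(32 + 4**3) = -60*(32 + 64) = -60*96 = -5760)
j = -4069 (j = -87*47 + 20 = -4089 + 20 = -4069)
F + j = -5760 - 4069 = -9829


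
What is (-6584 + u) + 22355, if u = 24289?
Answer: 40060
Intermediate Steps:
(-6584 + u) + 22355 = (-6584 + 24289) + 22355 = 17705 + 22355 = 40060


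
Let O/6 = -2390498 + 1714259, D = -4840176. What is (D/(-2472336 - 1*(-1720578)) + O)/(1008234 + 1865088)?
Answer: -254183635733/180003566673 ≈ -1.4121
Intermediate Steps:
O = -4057434 (O = 6*(-2390498 + 1714259) = 6*(-676239) = -4057434)
(D/(-2472336 - 1*(-1720578)) + O)/(1008234 + 1865088) = (-4840176/(-2472336 - 1*(-1720578)) - 4057434)/(1008234 + 1865088) = (-4840176/(-2472336 + 1720578) - 4057434)/2873322 = (-4840176/(-751758) - 4057434)*(1/2873322) = (-4840176*(-1/751758) - 4057434)*(1/2873322) = (806696/125293 - 4057434)*(1/2873322) = -508367271466/125293*1/2873322 = -254183635733/180003566673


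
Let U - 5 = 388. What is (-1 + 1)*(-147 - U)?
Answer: 0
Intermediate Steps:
U = 393 (U = 5 + 388 = 393)
(-1 + 1)*(-147 - U) = (-1 + 1)*(-147 - 1*393) = 0*(-147 - 393) = 0*(-540) = 0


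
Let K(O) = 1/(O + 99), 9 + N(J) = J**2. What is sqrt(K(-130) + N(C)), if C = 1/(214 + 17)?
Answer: I*sqrt(463172519)/7161 ≈ 3.0054*I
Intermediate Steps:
C = 1/231 ≈ 0.0043290
N(J) = -9 + J**2
K(O) = 1/(99 + O)
sqrt(K(-130) + N(C)) = sqrt(1/(99 - 130) + (-9 + (1/231)**2)) = sqrt(1/(-31) + (-9 + 1/53361)) = sqrt(-1/31 - 480248/53361) = sqrt(-14941049/1654191) = I*sqrt(463172519)/7161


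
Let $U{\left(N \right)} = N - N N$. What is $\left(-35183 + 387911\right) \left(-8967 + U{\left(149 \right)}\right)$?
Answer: $-10941269832$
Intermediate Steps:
$U{\left(N \right)} = N - N^{2}$
$\left(-35183 + 387911\right) \left(-8967 + U{\left(149 \right)}\right) = \left(-35183 + 387911\right) \left(-8967 + 149 \left(1 - 149\right)\right) = 352728 \left(-8967 + 149 \left(1 - 149\right)\right) = 352728 \left(-8967 + 149 \left(-148\right)\right) = 352728 \left(-8967 - 22052\right) = 352728 \left(-31019\right) = -10941269832$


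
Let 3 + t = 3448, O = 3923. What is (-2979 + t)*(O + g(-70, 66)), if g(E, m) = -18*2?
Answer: 1811342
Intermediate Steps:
g(E, m) = -36
t = 3445 (t = -3 + 3448 = 3445)
(-2979 + t)*(O + g(-70, 66)) = (-2979 + 3445)*(3923 - 36) = 466*3887 = 1811342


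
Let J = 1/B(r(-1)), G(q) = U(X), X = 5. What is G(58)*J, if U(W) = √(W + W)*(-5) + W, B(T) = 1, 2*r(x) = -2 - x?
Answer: 5 - 5*√10 ≈ -10.811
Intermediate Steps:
r(x) = -1 - x/2 (r(x) = (-2 - x)/2 = -1 - x/2)
U(W) = W - 5*√2*√W (U(W) = √(2*W)*(-5) + W = (√2*√W)*(-5) + W = -5*√2*√W + W = W - 5*√2*√W)
G(q) = 5 - 5*√10 (G(q) = 5 - 5*√2*√5 = 5 - 5*√10)
J = 1 (J = 1/1 = 1)
G(58)*J = (5 - 5*√10)*1 = 5 - 5*√10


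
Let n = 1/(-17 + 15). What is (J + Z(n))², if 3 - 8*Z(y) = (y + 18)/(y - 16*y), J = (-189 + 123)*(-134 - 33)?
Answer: 17494030225/144 ≈ 1.2149e+8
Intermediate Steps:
J = 11022 (J = -66*(-167) = 11022)
n = -½ (n = 1/(-2) = -½ ≈ -0.50000)
Z(y) = 3/8 + (18 + y)/(120*y) (Z(y) = 3/8 - (y + 18)/(8*(y - 16*y)) = 3/8 - (18 + y)/(8*((-15*y))) = 3/8 - (18 + y)*(-1/(15*y))/8 = 3/8 - (-1)*(18 + y)/(120*y) = 3/8 + (18 + y)/(120*y))
(J + Z(n))² = (11022 + (9 + 23*(-½))/(60*(-½)))² = (11022 + (1/60)*(-2)*(9 - 23/2))² = (11022 + (1/60)*(-2)*(-5/2))² = (11022 + 1/12)² = (132265/12)² = 17494030225/144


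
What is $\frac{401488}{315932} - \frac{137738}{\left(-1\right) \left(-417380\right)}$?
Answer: $\frac{15507152453}{16482962270} \approx 0.9408$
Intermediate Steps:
$\frac{401488}{315932} - \frac{137738}{\left(-1\right) \left(-417380\right)} = 401488 \cdot \frac{1}{315932} - \frac{137738}{417380} = \frac{100372}{78983} - \frac{68869}{208690} = \frac{15507152453}{16482962270}$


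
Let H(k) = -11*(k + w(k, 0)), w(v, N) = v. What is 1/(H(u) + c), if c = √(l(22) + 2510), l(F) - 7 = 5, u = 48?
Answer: -528/556307 - √2522/1112614 ≈ -0.00099425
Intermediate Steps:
l(F) = 12 (l(F) = 7 + 5 = 12)
H(k) = -22*k (H(k) = -11*(k + k) = -22*k)
c = √2522 (c = √(12 + 2510) = √2522 ≈ 50.220)
1/(H(u) + c) = 1/(-22*48 + √2522) = 1/(-1056 + √2522)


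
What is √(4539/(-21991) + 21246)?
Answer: √10274552487777/21991 ≈ 145.76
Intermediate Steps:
√(4539/(-21991) + 21246) = √(4539*(-1/21991) + 21246) = √(-4539/21991 + 21246) = √(467216247/21991) = √10274552487777/21991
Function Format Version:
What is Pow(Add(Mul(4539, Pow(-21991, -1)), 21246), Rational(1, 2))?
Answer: Mul(Rational(1, 21991), Pow(10274552487777, Rational(1, 2))) ≈ 145.76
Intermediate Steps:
Pow(Add(Mul(4539, Pow(-21991, -1)), 21246), Rational(1, 2)) = Pow(Add(Mul(4539, Rational(-1, 21991)), 21246), Rational(1, 2)) = Pow(Add(Rational(-4539, 21991), 21246), Rational(1, 2)) = Pow(Rational(467216247, 21991), Rational(1, 2)) = Mul(Rational(1, 21991), Pow(10274552487777, Rational(1, 2)))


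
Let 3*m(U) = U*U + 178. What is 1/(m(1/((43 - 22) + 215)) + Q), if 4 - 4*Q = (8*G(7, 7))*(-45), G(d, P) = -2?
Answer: -167088/19994863 ≈ -0.0083565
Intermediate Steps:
m(U) = 178/3 + U²/3 (m(U) = (U*U + 178)/3 = (U² + 178)/3 = (178 + U²)/3 = 178/3 + U²/3)
Q = -179 (Q = 1 - 8*(-2)*(-45)/4 = 1 - (-4)*(-45) = 1 - ¼*720 = 1 - 180 = -179)
1/(m(1/((43 - 22) + 215)) + Q) = 1/((178/3 + (1/((43 - 22) + 215))²/3) - 179) = 1/((178/3 + (1/(21 + 215))²/3) - 179) = 1/((178/3 + (1/236)²/3) - 179) = 1/((178/3 + (⅓)*(1/55696)) - 179) = 1/((178/3 + 1/167088) - 179) = 1/(9913889/167088 - 179) = 1/(-19994863/167088) = -167088/19994863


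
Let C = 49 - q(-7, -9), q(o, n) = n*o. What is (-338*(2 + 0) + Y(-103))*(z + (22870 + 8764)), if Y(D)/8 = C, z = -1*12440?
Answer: -15124872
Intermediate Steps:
z = -12440
C = -14 (C = 49 - (-9)*(-7) = 49 - 1*63 = 49 - 63 = -14)
Y(D) = -112 (Y(D) = 8*(-14) = -112)
(-338*(2 + 0) + Y(-103))*(z + (22870 + 8764)) = (-338*(2 + 0) - 112)*(-12440 + (22870 + 8764)) = (-676 - 112)*(-12440 + 31634) = (-338*2 - 112)*19194 = (-676 - 112)*19194 = -788*19194 = -15124872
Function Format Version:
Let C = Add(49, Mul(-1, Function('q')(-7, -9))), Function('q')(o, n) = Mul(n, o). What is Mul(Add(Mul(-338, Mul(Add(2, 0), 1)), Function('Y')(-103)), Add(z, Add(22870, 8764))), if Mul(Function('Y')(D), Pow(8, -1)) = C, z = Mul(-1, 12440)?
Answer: -15124872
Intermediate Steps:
z = -12440
C = -14 (C = Add(49, Mul(-1, Mul(-9, -7))) = Add(49, Mul(-1, 63)) = Add(49, -63) = -14)
Function('Y')(D) = -112 (Function('Y')(D) = Mul(8, -14) = -112)
Mul(Add(Mul(-338, Mul(Add(2, 0), 1)), Function('Y')(-103)), Add(z, Add(22870, 8764))) = Mul(Add(Mul(-338, Mul(Add(2, 0), 1)), -112), Add(-12440, Add(22870, 8764))) = Mul(Add(Mul(-338, Mul(2, 1)), -112), Add(-12440, 31634)) = Mul(Add(Mul(-338, 2), -112), 19194) = Mul(Add(-676, -112), 19194) = Mul(-788, 19194) = -15124872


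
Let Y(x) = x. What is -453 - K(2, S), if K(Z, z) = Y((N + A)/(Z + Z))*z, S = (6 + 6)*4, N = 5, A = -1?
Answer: -501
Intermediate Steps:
S = 48 (S = 12*4 = 48)
K(Z, z) = 2*z/Z (K(Z, z) = ((5 - 1)/(Z + Z))*z = (4/((2*Z)))*z = (4*(1/(2*Z)))*z = (2/Z)*z = 2*z/Z)
-453 - K(2, S) = -453 - 2*48/2 = -453 - 1*48 = -453 - 48 = -501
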